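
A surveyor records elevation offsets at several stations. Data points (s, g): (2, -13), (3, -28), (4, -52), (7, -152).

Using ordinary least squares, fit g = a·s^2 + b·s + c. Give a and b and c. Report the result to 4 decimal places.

a = -2.8481, b = -2.2680, c = 3.3591

Entries of AᵀA: Σs^2·s^2 = 2754, Σs^2·s = 442, Σs^2 = 78, Σs·s = 78, Σs = 16, Σ1 = 4.
And Σs^2·g = -8584, Σs·g = -1382, Σg = -245.
Normal equations: [[2754, 442, 78]; [442, 78, 16]; [78, 16, 4]]·[a, b, c]ᵀ = [-8584, -1382, -245]ᵀ.
Inverting the 3×3 Gram matrix, [a, b, c]ᵀ = [-1031/362, -821/362, 608/181]ᵀ.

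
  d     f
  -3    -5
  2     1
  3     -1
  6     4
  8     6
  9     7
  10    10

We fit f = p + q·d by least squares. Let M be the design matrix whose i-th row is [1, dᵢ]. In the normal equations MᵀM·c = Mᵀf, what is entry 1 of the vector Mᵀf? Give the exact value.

Entry 1 ↔ basis 1, so (Mᵀf)_{1} = Σᵢ fᵢ = (1)·(-5) + (1)·(1) + (1)·(-1) + (1)·(4) + (1)·(6) + (1)·(7) + (1)·(10) = 22.

22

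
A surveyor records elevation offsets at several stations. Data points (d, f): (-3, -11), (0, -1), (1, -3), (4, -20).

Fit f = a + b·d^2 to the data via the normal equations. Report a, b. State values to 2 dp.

a = -1.27, b = -1.15

Entries of MᵀM: Σ1 = 4, Σd^2 = 26, Σd^2·d^2 = 338.
And Σf = -35, Σd^2·f = -422.
det = 4·338 − 26² = 676.
a = ((-35)·338 − 26·(-422))/676 = -33/26; b = (4·(-422) − 26·(-35))/676 = -389/338.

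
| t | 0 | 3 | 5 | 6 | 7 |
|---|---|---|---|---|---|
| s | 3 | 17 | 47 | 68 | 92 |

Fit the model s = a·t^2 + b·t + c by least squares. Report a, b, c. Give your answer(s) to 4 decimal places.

Entries of XᵀX: Σt^2·t^2 = 4403, Σt^2·t = 711, Σt^2 = 119, Σt·t = 119, Σt = 21, Σ1 = 5.
Moment sums: Σt^2·s = 8284, Σt·s = 1338, Σs = 227.
XᵀX·[a, b, c]ᵀ = Xᵀs becomes [[4403, 711, 119]; [711, 119, 21]; [119, 21, 5]]·[a, b, c]ᵀ = [8284, 1338, 227]ᵀ.
Inverting the 3×3 Gram matrix, [a, b, c]ᵀ = [1709/858, -335/286, 1250/429]ᵀ.

a = 1.9918, b = -1.1713, c = 2.9138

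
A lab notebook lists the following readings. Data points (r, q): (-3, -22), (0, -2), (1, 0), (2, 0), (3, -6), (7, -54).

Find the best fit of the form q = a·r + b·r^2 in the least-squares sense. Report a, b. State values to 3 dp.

a = 2.727, b = -1.495

With design matrix A, AᵀA = [[72, 352]; [352, 2580]] and Aᵀq = [-330, -2898]ᵀ.
Eliminating b: 2580·(row 1) − 352·(row 2) gives 61856·a = 2580·(-330) − 352·(-2898) = 168696, so a = 21087/7732.
Then b = ((-2898) − 352·(21087/7732))/2580 = -5781/3866.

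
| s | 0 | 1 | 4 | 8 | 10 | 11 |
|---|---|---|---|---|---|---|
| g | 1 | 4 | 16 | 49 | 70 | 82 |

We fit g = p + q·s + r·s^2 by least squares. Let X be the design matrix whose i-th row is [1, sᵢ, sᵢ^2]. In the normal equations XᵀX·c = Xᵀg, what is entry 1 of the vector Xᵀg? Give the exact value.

222

Entry 1 ↔ basis 1, so (Xᵀg)_{1} = Σᵢ gᵢ = (1)·(1) + (1)·(4) + (1)·(16) + (1)·(49) + (1)·(70) + (1)·(82) = 222.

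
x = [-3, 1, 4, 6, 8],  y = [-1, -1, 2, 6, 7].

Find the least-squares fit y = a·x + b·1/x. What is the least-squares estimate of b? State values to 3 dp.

b = -2.297

Sums needed: Σx·x = 126, Σx·1/x = 5, Σ1/x·1/x = 701/576.
And Σx·y = 102, Σ1/x·y = 41/24.
Normal equations: [[126, 5]; [5, 701/576]]·[a, b]ᵀ = [102, 41/24]ᵀ.
Determinant 126·(701/576) − 5² = 4107/32.
a = (102·(701/576) − 5·(41/24))/(4107/32) = 1233/1369; b = (126·(41/24) − 5·102)/(4107/32) = -3144/1369.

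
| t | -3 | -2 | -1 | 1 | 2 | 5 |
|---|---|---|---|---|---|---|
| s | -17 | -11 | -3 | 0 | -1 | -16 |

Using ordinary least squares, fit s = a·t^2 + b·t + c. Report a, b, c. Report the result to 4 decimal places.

Setting ∂/∂a … = 0 gives: 740·a + 98·b + 44·c = -604;  98·a + 44·b + 2·c = -6;  44·a + 2·b + 6·c = -48.
(Σt^2·t^2 = 740, Σt^2·t = 98, Σt^2 = 44, Σt·t = 44, Σt = 2, Σ1 = 6, Σt^2·s = -604, Σt·s = -6, Σs = -48.)
Inverting the 3×3 Gram matrix, [a, b, c]ᵀ = [-1763/1671, 3776/1671, -566/557]ᵀ.

a = -1.0551, b = 2.2597, c = -1.0162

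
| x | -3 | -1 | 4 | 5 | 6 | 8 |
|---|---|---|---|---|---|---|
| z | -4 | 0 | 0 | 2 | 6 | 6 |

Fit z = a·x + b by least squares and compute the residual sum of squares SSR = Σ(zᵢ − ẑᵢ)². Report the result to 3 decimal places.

From the data, Σx·x = 151, Σx = 19, Σ1 = 6.
Moment sums: Σx·z = 106, Σz = 10.
Normal equations: [[151, 19]; [19, 6]]·[a, b]ᵀ = [106, 10]ᵀ.
Determinant 151·6 − 19² = 545.
a = (106·6 − 19·10)/545 = 446/545; b = (151·10 − 19·106)/545 = -504/545.
Residuals: -338/545, 190/109, -256/109, -636/545, 1098/545, 206/545; SSR = 7904/545.

SSR = 14.503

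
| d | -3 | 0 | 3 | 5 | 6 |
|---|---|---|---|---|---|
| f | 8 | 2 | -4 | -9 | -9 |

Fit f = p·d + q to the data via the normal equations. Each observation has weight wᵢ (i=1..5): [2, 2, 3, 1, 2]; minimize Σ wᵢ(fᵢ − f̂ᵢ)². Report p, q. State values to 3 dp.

p = -1.951, q = 2.002

With design matrix A, AᵀWA = [[142, 20]; [20, 10]] and AᵀWf = [-237, -19]ᵀ.
Determinant 142·10 − 20² = 1020.
p = ((-237)·10 − 20·(-19))/1020 = -199/102; q = (142·(-19) − 20·(-237))/1020 = 1021/510.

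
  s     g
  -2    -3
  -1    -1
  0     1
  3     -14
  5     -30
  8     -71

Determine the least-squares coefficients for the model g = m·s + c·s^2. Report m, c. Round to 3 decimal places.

The normal system MᵀM·[m, c]ᵀ = Mᵀg is [[103, 655]; [655, 4819]]·[m, c]ᵀ = [-753, -5433]ᵀ.
Eliminating c: 4819·(row 1) − 655·(row 2) gives 67332·m = 4819·(-753) − 655·(-5433) = -70092, so m = -5841/5611.
Then c = ((-5433) − 655·(-5841/5611))/4819 = -5532/5611.

m = -1.041, c = -0.986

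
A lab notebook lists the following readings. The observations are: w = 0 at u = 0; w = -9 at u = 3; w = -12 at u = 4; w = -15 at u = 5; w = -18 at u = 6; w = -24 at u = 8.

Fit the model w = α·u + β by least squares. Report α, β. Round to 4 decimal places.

The normal system MᵀM·[α, β]ᵀ = Mᵀw is [[150, 26]; [26, 6]]·[α, β]ᵀ = [-450, -78]ᵀ.
Determinant 150·6 − 26² = 224.
α = ((-450)·6 − 26·(-78))/224 = -3; β = (150·(-78) − 26·(-450))/224 = 0.

α = -3.0000, β = 0.0000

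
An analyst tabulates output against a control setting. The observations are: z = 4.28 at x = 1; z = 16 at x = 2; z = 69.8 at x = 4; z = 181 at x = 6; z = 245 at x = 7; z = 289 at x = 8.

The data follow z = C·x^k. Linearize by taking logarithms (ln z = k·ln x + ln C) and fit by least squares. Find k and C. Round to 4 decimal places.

Taking logs, ln z = k·ln x + ln C, so regress ln z on ln x.
Σln x = 7.8966, Σ(ln x)² = 13.7233, Σln z = 24.8384, Σln x·ln z = 39.6099.
Normal system: [[13.7233, 7.8966]; [7.8966, 6]]·[k, ln C]ᵀ = [39.6099, 24.8384]ᵀ.
Slope k = (n·Σln x·ln z − Σln x·Σln z)/(n·Σ(ln x)² − (Σln x)²) = (6·39.6099 − 7.8966·24.8384)/19.9843 = 2.07774; ln C = (Σln z − k·Σln x)/n = 1.40523, so C = exp(1.40523) = 4.07648.

k = 2.0777, C = 4.0765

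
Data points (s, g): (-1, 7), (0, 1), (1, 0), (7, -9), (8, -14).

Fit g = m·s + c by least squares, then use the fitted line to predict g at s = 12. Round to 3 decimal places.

Forming AᵀA = [[115, 15]; [15, 5]] and Aᵀg = [-182, -15]ᵀ gives AᵀA·[m, c]ᵀ = Aᵀg.
Determinant 115·5 − 15² = 350.
m = ((-182)·5 − 15·(-15))/350 = -137/70; c = (115·(-15) − 15·(-182))/350 = 201/70.
At s = 12: ĝ = (-137/70)·(12) + (201/70)·(1) = -1443/70.

ĝ = -20.614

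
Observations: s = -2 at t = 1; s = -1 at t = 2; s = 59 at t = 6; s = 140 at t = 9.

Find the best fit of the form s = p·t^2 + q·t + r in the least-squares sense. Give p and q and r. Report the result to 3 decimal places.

p = 1.895, q = -0.963, r = -4.465

Normal-equation sums: Σt^2·t^2 = 7874, Σt^2·t = 954, Σt^2 = 122, Σt·t = 122, Σt = 18, Σ1 = 4.
And Σt^2·s = 13458, Σt·s = 1610, Σs = 196.
So XᵀX·[p, q, r]ᵀ = Xᵀs: [[7874, 954, 122]; [954, 122, 18]; [122, 18, 4]]·[p, q, r]ᵀ = [13458, 1610, 196]ᵀ.
Solving the 3×3 system (Gaussian elimination) gives p = 1480/781, q = -752/781, r = -317/71.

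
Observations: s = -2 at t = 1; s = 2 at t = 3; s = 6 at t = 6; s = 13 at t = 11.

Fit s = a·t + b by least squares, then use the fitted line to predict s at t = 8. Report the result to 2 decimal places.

Entries of AᵀA: Σt·t = 167, Σt = 21, Σ1 = 4.
And Σt·s = 183, Σs = 19.
AᵀA·[a, b]ᵀ = Aᵀs becomes [[167, 21]; [21, 4]]·[a, b]ᵀ = [183, 19]ᵀ.
Eliminating b: 4·(row 1) − 21·(row 2) gives 227·a = 4·183 − 21·19 = 333, so a = 333/227.
Then b = (19 − 21·(333/227))/4 = -670/227.
At t = 8: ŝ = (333/227)·(8) + (-670/227)·(1) = 1994/227.

ŝ = 8.78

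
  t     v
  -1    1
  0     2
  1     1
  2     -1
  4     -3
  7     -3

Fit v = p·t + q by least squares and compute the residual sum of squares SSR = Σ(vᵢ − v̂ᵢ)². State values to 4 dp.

SSR = 4.5370

Normal-equation sums: Σt·t = 71, Σt = 13, Σ1 = 6.
And Σt·v = -35, Σv = -3.
Normal equations: [[71, 13]; [13, 6]]·[p, q]ᵀ = [-35, -3]ᵀ.
Δ = 71·6 − 13² = 257.
p = ((-35)·6 − 13·(-3))/257 = -171/257; q = (71·(-3) − 13·(-35))/257 = 242/257.
Residuals: -156/257, 272/257, 186/257, -157/257, -329/257, 184/257; SSR = 1166/257.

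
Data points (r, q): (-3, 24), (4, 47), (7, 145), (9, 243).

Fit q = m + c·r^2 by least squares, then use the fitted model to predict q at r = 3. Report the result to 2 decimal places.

q̂ = 24.67

AᵀA·[m, c]ᵀ = Aᵀq reads: 4·m + 155·c = 459;  155·m + 9299·c = 27756.
(Σ1 = 4, Σr^2 = 155, Σr^2·r^2 = 9299, Σq = 459, Σr^2·q = 27756.)
Determinant 4·9299 − 155² = 13171.
m = (459·9299 − 155·27756)/13171 = -33939/13171; c = (4·27756 − 155·459)/13171 = 39879/13171.
At r = 3: q̂ = (-33939/13171)·(1) + (39879/13171)·(9) = 324972/13171.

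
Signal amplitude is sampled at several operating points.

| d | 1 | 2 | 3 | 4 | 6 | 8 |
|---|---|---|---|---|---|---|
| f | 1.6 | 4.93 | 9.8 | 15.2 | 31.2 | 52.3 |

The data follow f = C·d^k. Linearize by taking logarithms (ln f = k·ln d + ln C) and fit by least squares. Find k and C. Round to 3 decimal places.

Linearized form: ln f = k·ln d + ln C. From the 6 transformed points,
AᵀA = [[11.1437, 7.0493]; [7.0493, 6]], rhs = [21.7785, 14.4664]ᵀ  (here Σln d = 7.0493, Σ(ln d)² = 11.1437, Σln f = 14.4664, Σln d·ln f = 21.7785).
Slope k = (n·Σln d·ln f − Σln d·Σln f)/(n·Σ(ln d)² − (Σln d)²) = (6·21.7785 − 7.0493·14.4664)/17.1702 = 1.67113; ln C = (Σln f − k·Σln d)/n = 0.44771, so C = exp(0.44771) = 1.56472.

k = 1.671, C = 1.565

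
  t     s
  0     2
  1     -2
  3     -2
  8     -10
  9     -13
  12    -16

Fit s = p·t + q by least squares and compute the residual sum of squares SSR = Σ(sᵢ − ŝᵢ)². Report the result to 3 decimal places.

Compute the Gram sums: Σt·t = 299, Σt = 33, Σ1 = 6.
Right-hand side: Σt·s = -397, Σs = -41.
Normal equations: [[299, 33]; [33, 6]]·[p, q]ᵀ = [-397, -41]ᵀ.
Eliminating q: 6·(row 1) − 33·(row 2) gives 705·p = 6·(-397) − 33·(-41) = -1029, so p = -343/235.
Then q = ((-41) − 33·(-343/235))/6 = 842/705.
Residuals: 568/705, -1223/705, 167/141, 68/141, -746/705, 226/705; SSR = 4594/705.

SSR = 6.516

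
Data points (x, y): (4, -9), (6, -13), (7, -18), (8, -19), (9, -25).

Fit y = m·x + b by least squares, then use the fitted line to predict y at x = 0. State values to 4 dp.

ŷ = 4.2432

Sums needed: Σx·x = 246, Σx = 34, Σ1 = 5.
Right-hand side: Σx·y = -617, Σy = -84.
Normal equations: [[246, 34]; [34, 5]]·[m, b]ᵀ = [-617, -84]ᵀ.
Determinant 246·5 − 34² = 74.
m = ((-617)·5 − 34·(-84))/74 = -229/74; b = (246·(-84) − 34·(-617))/74 = 157/37.
At x = 0: ŷ = (-229/74)·(0) + (157/37)·(1) = 157/37.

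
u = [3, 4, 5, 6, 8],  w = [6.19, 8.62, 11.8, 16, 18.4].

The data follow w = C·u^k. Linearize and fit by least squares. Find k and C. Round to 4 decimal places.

k = 1.1721, C = 1.7485

With ln wᵢ as the transformed response and ln uᵢ as the regressor:
Sums: Σln u = 7.9655, Σ(ln u)² = 13.2535, Σln w = 12.1301, Σln u·ln w = 19.9850.
Normal system: [[13.2535, 7.9655]; [7.9655, 5]]·[k, ln C]ᵀ = [19.9850, 12.1301]ᵀ.
Slope k = (n·Σln u·ln w − Σln u·Σln w)/(n·Σ(ln u)² − (Σln u)²) = (5·19.9850 − 7.9655·12.1301)/2.8177 = 1.17207; ln C = (Σln w − k·Σln u)/n = 0.55878, so C = exp(0.55878) = 1.74854.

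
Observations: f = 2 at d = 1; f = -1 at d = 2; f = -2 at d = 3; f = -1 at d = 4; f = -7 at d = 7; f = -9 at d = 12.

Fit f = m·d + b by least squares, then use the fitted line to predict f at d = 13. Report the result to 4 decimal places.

f̂ = -10.8873

Normal-equation sums: Σd·d = 223, Σd = 29, Σ1 = 6.
Moment sums: Σd·f = -167, Σf = -18.
AᵀA·[m, b]ᵀ = Aᵀf becomes [[223, 29]; [29, 6]]·[m, b]ᵀ = [-167, -18]ᵀ.
Eliminating b: 6·(row 1) − 29·(row 2) gives 497·m = 6·(-167) − 29·(-18) = -480, so m = -480/497.
Then b = ((-18) − 29·(-480/497))/6 = 829/497.
At d = 13: f̂ = (-480/497)·(13) + (829/497)·(1) = -773/71.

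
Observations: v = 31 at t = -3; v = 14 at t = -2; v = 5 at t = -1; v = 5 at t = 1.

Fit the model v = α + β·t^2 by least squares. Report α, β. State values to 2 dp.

From the data, Σ1 = 4, Σt^2 = 15, Σt^2·t^2 = 99.
Right-hand side: Σv = 55, Σt^2·v = 345.
Δ = 4·99 − 15² = 171.
α = (55·99 − 15·345)/171 = 30/19; β = (4·345 − 15·55)/171 = 185/57.

α = 1.58, β = 3.25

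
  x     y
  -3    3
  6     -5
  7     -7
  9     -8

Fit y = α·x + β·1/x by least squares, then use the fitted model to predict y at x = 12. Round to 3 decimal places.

ŷ = -10.817

Forming AᵀA = [[175, 4]; [4, 2725/15876]] and Aᵀy = [-160, -67/18]ᵀ gives AᵀA·[α, β]ᵀ = Aᵀy.
Δ = 175·(2725/15876) − 4² = 31837/2268.
α = ((-160)·(2725/15876) − 4·(-67/18))/(31837/2268) = -199624/222859; β = (175·(-67/18) − 4·(-160))/(31837/2268) = -25830/31837.
At x = 12: ŷ = (-199624/222859)·(12) + (-25830/31837)·(1/12) = -4821111/445718.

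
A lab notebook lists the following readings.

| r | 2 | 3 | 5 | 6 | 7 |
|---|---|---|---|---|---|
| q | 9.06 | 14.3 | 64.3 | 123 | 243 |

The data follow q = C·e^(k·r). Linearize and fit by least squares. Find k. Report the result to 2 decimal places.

k = 0.67

With ln qᵢ as the transformed response and rᵢ as the regressor:
Over the data: Σr = 23.0000, Σ(r)² = 123.0000, Σln q = 19.3329, Σr·ln q = 100.5309.
Normal system: [[123.0000, 23.0000]; [23.0000, 5]]·[k, ln C]ᵀ = [100.5309, 19.3329]ᵀ.
Solving (det = 86.0000): k = 0.67438, ln C = 0.76443.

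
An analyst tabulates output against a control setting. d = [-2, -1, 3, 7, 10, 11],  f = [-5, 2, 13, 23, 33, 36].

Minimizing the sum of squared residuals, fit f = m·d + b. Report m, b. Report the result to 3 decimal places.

Compute the Gram sums: Σd·d = 284, Σd = 28, Σ1 = 6.
Moment sums: Σd·f = 934, Σf = 102.
So AᵀA·[m, b]ᵀ = Aᵀf: [[284, 28]; [28, 6]]·[m, b]ᵀ = [934, 102]ᵀ.
det = 284·6 − 28² = 920.
m = (934·6 − 28·102)/920 = 687/230; b = (284·102 − 28·934)/920 = 352/115.

m = 2.987, b = 3.061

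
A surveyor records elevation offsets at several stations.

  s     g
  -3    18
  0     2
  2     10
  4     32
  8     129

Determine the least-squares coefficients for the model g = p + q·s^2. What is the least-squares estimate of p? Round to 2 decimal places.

p = 1.14

The normal equations are: 5·p + 93·q = 191;  93·p + 4449·q = 8970.
(Σ1 = 5, Σs^2 = 93, Σs^2·s^2 = 4449, Σg = 191, Σs^2·g = 8970.)
Eliminating q: 4449·(row 1) − 93·(row 2) gives 13596·p = 4449·191 − 93·8970 = 15549, so p = 5183/4532.
Then q = (8970 − 93·(5183/4532))/4449 = 9029/4532.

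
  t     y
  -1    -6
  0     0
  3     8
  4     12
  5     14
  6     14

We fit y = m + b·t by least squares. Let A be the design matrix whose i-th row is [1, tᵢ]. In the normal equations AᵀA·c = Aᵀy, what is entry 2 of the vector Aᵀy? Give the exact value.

232

Entry 2 ↔ basis t, so (Aᵀy)_{2} = Σᵢ (t)·yᵢ = (-1)·(-6) + (0)·(0) + (3)·(8) + (4)·(12) + (5)·(14) + (6)·(14) = 232.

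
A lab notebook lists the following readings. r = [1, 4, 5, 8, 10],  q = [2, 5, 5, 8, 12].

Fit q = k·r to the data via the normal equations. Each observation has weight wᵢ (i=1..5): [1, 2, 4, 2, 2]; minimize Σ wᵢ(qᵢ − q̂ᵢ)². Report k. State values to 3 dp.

k = 1.106

Compute the Gram sums: Σwᵢ·r·r = 461.
Moment sums: Σwᵢ·r·q = 510.
MᵀWM·[k]ᵀ = MᵀWq becomes [[461]]·[k]ᵀ = [510]ᵀ.
k = 510/461 = 1.10629.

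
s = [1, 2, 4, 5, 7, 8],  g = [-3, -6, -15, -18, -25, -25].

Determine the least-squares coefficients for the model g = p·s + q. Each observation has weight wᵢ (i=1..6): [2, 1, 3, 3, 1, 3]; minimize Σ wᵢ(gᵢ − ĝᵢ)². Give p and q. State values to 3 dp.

Normal-equation sums: Σwᵢ·s·s = 370, Σwᵢ·s = 62, Σwᵢ·1 = 13.
For MᵀWg: Σwᵢ·s·g = -1243, Σwᵢ·g = -211.
Normal equations: [[370, 62]; [62, 13]]·[p, q]ᵀ = [-1243, -211]ᵀ.
Determinant 370·13 − 62² = 966.
p = ((-1243)·13 − 62·(-211))/966 = -3077/966; q = (370·(-211) − 62·(-1243))/966 = -502/483.

p = -3.185, q = -1.039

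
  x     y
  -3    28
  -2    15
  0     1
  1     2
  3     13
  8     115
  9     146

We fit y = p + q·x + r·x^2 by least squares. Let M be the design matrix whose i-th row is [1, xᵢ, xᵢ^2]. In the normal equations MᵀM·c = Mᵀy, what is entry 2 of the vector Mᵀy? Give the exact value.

Entry 2 ↔ basis x, so (Mᵀy)_{2} = Σᵢ (x)·yᵢ = (-3)·(28) + (-2)·(15) + (0)·(1) + (1)·(2) + (3)·(13) + (8)·(115) + (9)·(146) = 2161.

2161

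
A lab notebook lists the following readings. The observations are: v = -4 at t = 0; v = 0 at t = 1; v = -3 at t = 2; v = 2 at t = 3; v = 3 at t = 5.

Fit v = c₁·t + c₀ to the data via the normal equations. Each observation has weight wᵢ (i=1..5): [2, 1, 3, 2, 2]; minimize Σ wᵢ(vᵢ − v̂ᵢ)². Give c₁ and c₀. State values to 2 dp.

Compute the Gram sums: Σwᵢ·t·t = 81, Σwᵢ·t = 23, Σwᵢ·1 = 10.
And Σwᵢ·t·v = 24, Σwᵢ·v = -7.
So XᵀWX·[c₁, c₀]ᵀ = XᵀWv: [[81, 23]; [23, 10]]·[c₁, c₀]ᵀ = [24, -7]ᵀ.
Eliminating c₀: 10·(row 1) − 23·(row 2) gives 281·c₁ = 10·24 − 23·(-7) = 401, so c₁ = 401/281.
Then c₀ = ((-7) − 23·(401/281))/10 = -1119/281.

c₁ = 1.43, c₀ = -3.98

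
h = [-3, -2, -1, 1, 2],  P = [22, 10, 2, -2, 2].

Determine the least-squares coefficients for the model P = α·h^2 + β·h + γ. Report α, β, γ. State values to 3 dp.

Entries of XᵀX: Σh^2·h^2 = 115, Σh^2·h = -27, Σh^2 = 19, Σh·h = 19, Σh = -3, Σ1 = 5.
For XᵀP: Σh^2·P = 246, Σh·P = -86, ΣP = 34.
Normal equations: [[115, -27, 19]; [-27, 19, -3]; [19, -3, 5]]·[α, β, γ]ᵀ = [246, -86, 34]ᵀ.
Inverting the 3×3 Gram matrix, [α, β, γ]ᵀ = [2, -2, -2]ᵀ.

α = 2.000, β = -2.000, γ = -2.000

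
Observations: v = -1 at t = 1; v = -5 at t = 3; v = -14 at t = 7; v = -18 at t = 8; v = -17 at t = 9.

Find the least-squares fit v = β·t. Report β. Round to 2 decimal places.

MᵀM·[β]ᵀ = Mᵀv reads: 204·β = -411.
(Σt·t = 204, Σt·v = -411.)
Hence β = -411 / 204 ≈ -2.01471.

β = -2.01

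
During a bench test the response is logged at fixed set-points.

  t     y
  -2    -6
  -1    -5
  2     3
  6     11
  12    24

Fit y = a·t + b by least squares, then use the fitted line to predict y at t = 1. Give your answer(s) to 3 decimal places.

Sums needed: Σt·t = 189, Σt = 17, Σ1 = 5.
For Mᵀy: Σt·y = 377, Σy = 27.
Normal equations: [[189, 17]; [17, 5]]·[a, b]ᵀ = [377, 27]ᵀ.
det = 189·5 − 17² = 656.
a = (377·5 − 17·27)/656 = 713/328; b = (189·27 − 17·377)/656 = -653/328.
At t = 1: ŷ = (713/328)·(1) + (-653/328)·(1) = 15/82.

ŷ = 0.183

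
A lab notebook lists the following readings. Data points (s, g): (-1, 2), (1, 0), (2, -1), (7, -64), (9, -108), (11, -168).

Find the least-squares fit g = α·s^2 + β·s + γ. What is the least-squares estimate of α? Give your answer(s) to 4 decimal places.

The normal system XᵀX·[α, β, γ]ᵀ = Xᵀg is [[23621, 2411, 257]; [2411, 257, 29]; [257, 29, 6]]·[α, β, γ]ᵀ = [-32214, -3272, -339]ᵀ.
Inverting the 3×3 Gram matrix, [α, β, γ]ᵀ = [-118426/80571, 58267/80571, 79565/26857]ᵀ.

α = -1.4698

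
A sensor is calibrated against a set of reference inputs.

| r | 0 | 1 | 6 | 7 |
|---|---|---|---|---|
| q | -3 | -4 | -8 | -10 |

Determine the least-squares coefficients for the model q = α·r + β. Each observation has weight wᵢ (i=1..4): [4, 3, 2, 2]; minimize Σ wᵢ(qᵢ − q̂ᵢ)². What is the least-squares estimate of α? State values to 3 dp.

α = -0.930

Entries of AᵀWA: Σwᵢ·r·r = 173, Σwᵢ·r = 29, Σwᵢ·1 = 11.
For AᵀWq: Σwᵢ·r·q = -248, Σwᵢ·q = -60.
Normal equations: [[173, 29]; [29, 11]]·[α, β]ᵀ = [-248, -60]ᵀ.
Δ = 173·11 − 29² = 1062.
α = ((-248)·11 − 29·(-60))/1062 = -494/531; β = (173·(-60) − 29·(-248))/1062 = -1594/531.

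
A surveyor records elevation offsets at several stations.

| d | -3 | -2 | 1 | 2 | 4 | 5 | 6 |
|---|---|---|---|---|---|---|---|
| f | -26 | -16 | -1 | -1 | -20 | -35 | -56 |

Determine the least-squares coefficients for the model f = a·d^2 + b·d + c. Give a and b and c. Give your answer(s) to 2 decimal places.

Sums needed: Σd^2·d^2 = 2291, Σd^2·d = 379, Σd^2 = 95, Σd·d = 95, Σd = 13, Σ1 = 7.
And Σd^2·f = -3514, Σd·f = -484, Σf = -155.
MᵀM·[a, b, c]ᵀ = Mᵀf becomes [[2291, 379, 95]; [379, 95, 13]; [95, 13, 7]]·[a, b, c]ᵀ = [-3514, -484, -155]ᵀ.
Inverting the 3×3 Gram matrix, [a, b, c]ᵀ = [-210721/104802, 312317/104802, -6808/17467]ᵀ.

a = -2.01, b = 2.98, c = -0.39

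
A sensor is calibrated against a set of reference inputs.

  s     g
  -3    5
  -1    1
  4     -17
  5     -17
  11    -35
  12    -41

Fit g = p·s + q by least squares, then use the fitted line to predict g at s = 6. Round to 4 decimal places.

ĝ = -21.3669

With design matrix M, MᵀM = [[316, 28]; [28, 6]] and Mᵀg = [-1046, -104]ᵀ.
det = 316·6 − 28² = 1112.
p = ((-1046)·6 − 28·(-104))/1112 = -841/278; q = (316·(-104) − 28·(-1046))/1112 = -447/139.
At s = 6: ĝ = (-841/278)·(6) + (-447/139)·(1) = -2970/139.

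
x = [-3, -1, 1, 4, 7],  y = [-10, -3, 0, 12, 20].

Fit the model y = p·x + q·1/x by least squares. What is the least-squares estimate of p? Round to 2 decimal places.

Forming AᵀA = [[76, 5]; [5, 15481/7056]] and Aᵀy = [221, 256/21]ᵀ gives AᵀA·[p, q]ᵀ = Aᵀy.
det = 76·(15481/7056) − 5² = 250039/1764.
p = (221·(15481/7056) − 5·(256/21))/(250039/1764) = 2991221/1000156; q = (76·(256/21) − 5·221)/(250039/1764) = -314916/250039.

p = 2.99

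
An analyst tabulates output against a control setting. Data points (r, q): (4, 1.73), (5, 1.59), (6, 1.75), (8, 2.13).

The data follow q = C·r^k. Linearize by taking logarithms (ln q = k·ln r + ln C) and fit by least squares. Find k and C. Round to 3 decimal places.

k = 0.331, C = 1.014

With ln qᵢ as the transformed response and ln rᵢ as the regressor:
Sums: Σln r = 6.8669, Σ(ln r)² = 12.0466, Σln q = 2.3276, Σln r·ln q = 4.0812.
Normal system: [[12.0466, 6.8669]; [6.8669, 4]]·[k, ln C]ᵀ = [4.0812, 2.3276]ᵀ.
Δ = 12.0466·4 − (6.8669)² = 1.0316; k = (4.0812·4 − 6.8669·2.3276)/1.0316 = 0.33100, ln C = (12.0466·2.3276 − 6.8669·4.0812)/1.0316 = 0.01366, so C = exp(0.01366) = 1.01376.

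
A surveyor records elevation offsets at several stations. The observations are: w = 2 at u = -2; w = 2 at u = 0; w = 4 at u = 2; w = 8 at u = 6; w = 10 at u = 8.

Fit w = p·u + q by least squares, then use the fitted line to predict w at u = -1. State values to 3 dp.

ŵ = 1.930

Normal-equation sums: Σu·u = 108, Σu = 14, Σ1 = 5.
Moment sums: Σu·w = 132, Σw = 26.
Eliminating q: 5·(row 1) − 14·(row 2) gives 344·p = 5·132 − 14·26 = 296, so p = 37/43.
Then q = (26 − 14·(37/43))/5 = 120/43.
At u = -1: ŵ = (37/43)·(-1) + (120/43)·(1) = 83/43.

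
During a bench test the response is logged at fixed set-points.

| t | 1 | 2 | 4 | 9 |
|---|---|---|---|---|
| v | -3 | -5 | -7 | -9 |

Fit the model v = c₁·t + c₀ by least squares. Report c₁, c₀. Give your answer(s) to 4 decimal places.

The normal system XᵀX·[c₁, c₀]ᵀ = Xᵀv is [[102, 16]; [16, 4]]·[c₁, c₀]ᵀ = [-122, -24]ᵀ.
det = 102·4 − 16² = 152.
c₁ = ((-122)·4 − 16·(-24))/152 = -13/19; c₀ = (102·(-24) − 16·(-122))/152 = -62/19.

c₁ = -0.6842, c₀ = -3.2632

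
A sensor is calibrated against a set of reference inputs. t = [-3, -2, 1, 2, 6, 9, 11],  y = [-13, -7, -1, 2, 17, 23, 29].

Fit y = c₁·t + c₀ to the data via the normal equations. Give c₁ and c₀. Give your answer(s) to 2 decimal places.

c₁ = 2.95, c₀ = -2.97

Compute the Gram sums: Σt·t = 256, Σt = 24, Σ1 = 7.
For Xᵀy: Σt·y = 684, Σy = 50.
Δ = 256·7 − 24² = 1216.
c₁ = (684·7 − 24·50)/1216 = 897/304; c₀ = (256·50 − 24·684)/1216 = -113/38.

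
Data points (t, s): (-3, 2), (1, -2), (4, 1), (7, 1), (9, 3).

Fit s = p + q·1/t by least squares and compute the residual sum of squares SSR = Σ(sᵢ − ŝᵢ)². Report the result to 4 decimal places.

The normal equations are: 5·p + (295/252)·q = 5;  (295/252)·p + (76609/63504)·q = -163/84.
(Σ1 = 5, Σ1/t = 295/252, Σ1/t·1/t = 76609/63504, Σs = 5, Σ1/t·s = -163/84.)
det = 5·(76609/63504) − (295/252)² = 74005/15876.
p = (5·(76609/63504) − (295/252)·(-163/84))/(74005/15876) = 26365/14801; q = (5·(-163/84) − (295/252)·5)/(74005/15876) = -49392/14801.
Residuals: -13227/14801, -6575/14801, 784/14801, -4508/14801, 23526/14801; SSR = 53550/14801.

SSR = 3.6180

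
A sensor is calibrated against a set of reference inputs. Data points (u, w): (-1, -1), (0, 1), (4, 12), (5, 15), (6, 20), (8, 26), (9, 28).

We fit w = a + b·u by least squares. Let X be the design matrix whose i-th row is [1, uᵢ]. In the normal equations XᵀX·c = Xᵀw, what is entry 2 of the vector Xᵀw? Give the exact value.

Entry 2 ↔ basis u, so (Xᵀw)_{2} = Σᵢ (u)·wᵢ = (-1)·(-1) + (0)·(1) + (4)·(12) + (5)·(15) + (6)·(20) + (8)·(26) + (9)·(28) = 704.

704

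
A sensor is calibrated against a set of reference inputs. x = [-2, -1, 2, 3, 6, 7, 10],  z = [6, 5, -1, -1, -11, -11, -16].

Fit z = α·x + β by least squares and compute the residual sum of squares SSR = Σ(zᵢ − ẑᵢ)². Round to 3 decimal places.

SSR = 9.683

Forming AᵀA = [[203, 25]; [25, 7]] and Aᵀz = [-325, -29]ᵀ gives AᵀA·[α, β]ᵀ = Aᵀz.
Eliminating β: 7·(row 1) − 25·(row 2) gives 796·α = 7·(-325) − 25·(-29) = -1550, so α = -775/398.
Then β = ((-29) − 25·(-775/398))/7 = 1119/398.
Residuals: -281/398, 48/199, 33/398, 404/199, -847/398, -36/199, 263/398; SSR = 1927/199.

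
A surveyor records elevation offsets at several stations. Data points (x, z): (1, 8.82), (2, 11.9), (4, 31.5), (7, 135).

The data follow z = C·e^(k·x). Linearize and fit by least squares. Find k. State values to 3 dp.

Let Y = ln z. Fitting Y = k·x + ln C by least squares:
XᵀX = [[70.0000, 14.0000]; [14.0000, 4]], rhs = [55.2670, 13.0088]ᵀ  (here Σx = 14.0000, Σ(x)² = 70.0000, Σln z = 13.0088, Σx·ln z = 55.2670).
Solving (det = 84.0000): k = 0.46362, ln C = 1.62952.

k = 0.464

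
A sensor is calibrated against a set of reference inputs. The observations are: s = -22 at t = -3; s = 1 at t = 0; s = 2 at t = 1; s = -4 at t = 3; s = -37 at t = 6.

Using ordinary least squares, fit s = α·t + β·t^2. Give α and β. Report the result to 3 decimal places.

α = 2.931, β = -1.508

From the data, Σt·t = 55, Σt·t^2 = 217, Σt^2·t^2 = 1459.
Right-hand side: Σt·s = -166, Σt^2·s = -1564.
Normal equations: [[55, 217]; [217, 1459]]·[α, β]ᵀ = [-166, -1564]ᵀ.
Determinant 55·1459 − 217² = 33156.
α = ((-166)·1459 − 217·(-1564))/33156 = 16199/5526; β = (55·(-1564) − 217·(-166))/33156 = -8333/5526.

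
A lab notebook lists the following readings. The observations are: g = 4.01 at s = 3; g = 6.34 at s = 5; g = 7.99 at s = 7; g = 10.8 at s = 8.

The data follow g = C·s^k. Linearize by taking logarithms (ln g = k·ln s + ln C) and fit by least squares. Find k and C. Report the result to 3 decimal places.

With ln gᵢ as the transformed response and ln sᵢ as the regressor:
Σln s = 6.7334, Σ(ln s)² = 11.9079, Σln g = 7.6934, Σln s·ln g = 13.4903.
Equations: 11.9079·k + 6.7334·ln C = 13.4903;  6.7334·k + 4·ln C = 7.6934.
Δ = 11.9079·4 − (6.7334)² = 2.2928; k = (13.4903·4 − 6.7334·7.6934)/2.2928 = 0.94133, ln C = (11.9079·7.6934 − 6.7334·13.4903)/2.2928 = 0.33876, so C = exp(0.33876) = 1.40320.

k = 0.941, C = 1.403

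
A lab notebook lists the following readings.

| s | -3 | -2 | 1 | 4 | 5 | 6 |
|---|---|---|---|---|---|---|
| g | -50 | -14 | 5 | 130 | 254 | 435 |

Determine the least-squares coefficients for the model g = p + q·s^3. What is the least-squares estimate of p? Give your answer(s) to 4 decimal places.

Normal-equation sums: Σ1 = 6, Σs^3 = 371, Σs^3·s^3 = 67171.
Right-hand side: Σg = 760, Σs^3·g = 135497.
So AᵀA·[p, q]ᵀ = Aᵀg: [[6, 371]; [371, 67171]]·[p, q]ᵀ = [760, 135497]ᵀ.
Δ = 6·67171 − 371² = 265385.
p = (760·67171 − 371·135497)/265385 = 780573/265385; q = (6·135497 − 371·760)/265385 = 531022/265385.

p = 2.9413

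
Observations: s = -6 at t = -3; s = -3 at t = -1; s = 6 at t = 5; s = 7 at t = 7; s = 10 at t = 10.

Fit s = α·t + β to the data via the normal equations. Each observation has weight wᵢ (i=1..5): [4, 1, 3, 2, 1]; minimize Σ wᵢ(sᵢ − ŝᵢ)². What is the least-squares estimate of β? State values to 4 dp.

β = -1.7513

From the data, Σwᵢ·t·t = 310, Σwᵢ·t = 26, Σwᵢ·1 = 11.
And Σwᵢ·t·s = 363, Σwᵢ·s = 15.
So XᵀWX·[α, β]ᵀ = XᵀWs: [[310, 26]; [26, 11]]·[α, β]ᵀ = [363, 15]ᵀ.
Determinant 310·11 − 26² = 2734.
α = (363·11 − 26·15)/2734 = 3603/2734; β = (310·15 − 26·363)/2734 = -2394/1367.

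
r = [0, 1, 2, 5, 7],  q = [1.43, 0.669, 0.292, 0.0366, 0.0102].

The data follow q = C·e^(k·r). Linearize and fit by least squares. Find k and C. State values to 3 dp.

With ln qᵢ as the transformed response and rᵢ as the regressor:
Over the data: Σr = 15.0000, Σ(r)² = 79.0000, Σln q = -9.1684, Σr·ln q = -51.5001.
Normal system: [[79.0000, 15.0000]; [15.0000, 5]]·[k, ln C]ᵀ = [-51.5001, -9.1684]ᵀ.
Δ = 79.0000·5 − (15.0000)² = 170.0000; k = (-51.5001·5 − 15.0000·-9.1684)/170.0000 = -0.70573, ln C = (79.0000·-9.1684 − 15.0000·-51.5001)/170.0000 = 0.28353, so C = exp(0.28353) = 1.32781.

k = -0.706, C = 1.328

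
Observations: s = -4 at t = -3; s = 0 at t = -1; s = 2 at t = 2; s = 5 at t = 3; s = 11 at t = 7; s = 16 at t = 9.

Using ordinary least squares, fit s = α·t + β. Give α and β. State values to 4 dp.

α = 1.5930, β = 0.4865

Entries of AᵀA: Σt·t = 153, Σt = 17, Σ1 = 6.
Right-hand side: Σt·s = 252, Σs = 30.
Δ = 153·6 − 17² = 629.
α = (252·6 − 17·30)/629 = 1002/629; β = (153·30 − 17·252)/629 = 18/37.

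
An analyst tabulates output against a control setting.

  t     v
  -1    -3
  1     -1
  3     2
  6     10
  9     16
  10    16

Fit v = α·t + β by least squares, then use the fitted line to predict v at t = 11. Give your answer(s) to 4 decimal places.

AᵀA·[α, β]ᵀ = Aᵀv reads: 228·α + 28·β = 372;  28·α + 6·β = 40.
Δ = 228·6 − 28² = 584.
α = (372·6 − 28·40)/584 = 139/73; β = (228·40 − 28·372)/584 = -162/73.
At t = 11: v̂ = (139/73)·(11) + (-162/73)·(1) = 1367/73.

v̂ = 18.7260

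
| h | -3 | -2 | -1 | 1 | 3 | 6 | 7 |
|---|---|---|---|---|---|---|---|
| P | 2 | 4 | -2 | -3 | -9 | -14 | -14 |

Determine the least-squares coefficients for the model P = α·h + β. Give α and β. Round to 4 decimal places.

XᵀX·[α, β]ᵀ = XᵀP reads: 109·α + 11·β = -224;  11·α + 7·β = -36.
(Σh·h = 109, Σh = 11, Σ1 = 7, Σh·P = -224, ΣP = -36.)
Δ = 109·7 − 11² = 642.
α = ((-224)·7 − 11·(-36))/642 = -586/321; β = (109·(-36) − 11·(-224))/642 = -730/321.

α = -1.8255, β = -2.2741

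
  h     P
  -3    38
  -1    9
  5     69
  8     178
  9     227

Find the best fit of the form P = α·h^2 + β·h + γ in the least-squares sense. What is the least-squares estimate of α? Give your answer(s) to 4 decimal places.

Setting ∂/∂α … = 0 gives: 11364·α + 1338·β + 180·γ = 31855;  1338·α + 180·β + 18·γ = 3689;  180·α + 18·β + 5·γ = 521.
(Σh^2·h^2 = 11364, Σh^2·h = 1338, Σh^2 = 180, Σh·h = 180, Σh = 18, Σ1 = 5, Σh^2·P = 31855, Σh·P = 3689, ΣP = 521.)
Solving the 3×3 system (Gaussian elimination) gives α = 214799/72114, β = -151387/72114, γ = 7774/1717.

α = 2.9786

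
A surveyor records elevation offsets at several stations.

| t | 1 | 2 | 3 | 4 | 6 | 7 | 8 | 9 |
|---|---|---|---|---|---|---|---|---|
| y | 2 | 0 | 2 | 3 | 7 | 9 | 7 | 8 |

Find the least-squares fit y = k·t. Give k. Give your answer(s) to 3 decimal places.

k = 0.973

From the data, Σt·t = 260.
Right-hand side: Σt·y = 253.
So AᵀA·[k]ᵀ = Aᵀy: [[260]]·[k]ᵀ = [253]ᵀ.
k = 253/260 = 0.973077.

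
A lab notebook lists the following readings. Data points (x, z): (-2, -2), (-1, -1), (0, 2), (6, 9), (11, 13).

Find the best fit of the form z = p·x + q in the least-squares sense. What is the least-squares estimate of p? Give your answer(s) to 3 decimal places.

p = 1.166

AᵀA·[p, q]ᵀ = Aᵀz reads: 162·p + 14·q = 202;  14·p + 5·q = 21.
Determinant 162·5 − 14² = 614.
p = (202·5 − 14·21)/614 = 358/307; q = (162·21 − 14·202)/614 = 287/307.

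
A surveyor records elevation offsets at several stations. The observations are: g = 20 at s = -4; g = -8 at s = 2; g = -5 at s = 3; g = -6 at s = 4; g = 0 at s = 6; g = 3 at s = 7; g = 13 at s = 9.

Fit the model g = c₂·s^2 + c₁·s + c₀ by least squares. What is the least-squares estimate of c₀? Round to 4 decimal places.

c₀ = -1.7166

Normal-equation sums: Σs^2·s^2 = 10867, Σs^2·s = 1323, Σs^2 = 211, Σs·s = 211, Σs = 27, Σ1 = 7.
And Σs^2·g = 1347, Σs·g = 3, Σg = 17.
Solving the 3×3 system (Gaussian elimination) gives c₂ = 2407/4422, c₁ = -213/67, c₀ = -7591/4422.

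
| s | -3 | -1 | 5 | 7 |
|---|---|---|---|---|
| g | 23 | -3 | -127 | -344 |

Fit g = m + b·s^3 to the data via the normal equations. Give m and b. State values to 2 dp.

m = -3.69, b = -0.99

Normal-equation sums: Σ1 = 4, Σs^3 = 440, Σs^3·s^3 = 134004.
And Σg = -451, Σs^3·g = -134485.
XᵀX·[m, b]ᵀ = Xᵀg becomes [[4, 440]; [440, 134004]]·[m, b]ᵀ = [-451, -134485]ᵀ.
Δ = 4·134004 − 440² = 342416.
m = ((-451)·134004 − 440·(-134485))/342416 = -315601/85604; b = (4·(-134485) − 440·(-451))/342416 = -84875/85604.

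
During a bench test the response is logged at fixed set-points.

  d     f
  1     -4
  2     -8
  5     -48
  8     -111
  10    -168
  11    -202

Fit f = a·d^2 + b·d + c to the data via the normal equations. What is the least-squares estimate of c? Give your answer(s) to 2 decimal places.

c = 0.65

With design matrix A, AᵀA = [[29379, 2977, 315]; [2977, 315, 37]; [315, 37, 6]] and Aᵀf = [-49582, -5050, -541]ᵀ.
Inverting the 3×3 Gram matrix, [a, b, c]ᵀ = [-11021/7480, -16333/7480, 1219/1870]ᵀ.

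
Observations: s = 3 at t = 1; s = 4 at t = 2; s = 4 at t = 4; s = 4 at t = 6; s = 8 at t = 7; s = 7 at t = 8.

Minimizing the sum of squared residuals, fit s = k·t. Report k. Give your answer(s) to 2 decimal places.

Entries of AᵀA: Σt·t = 170.
For Aᵀs: Σt·s = 163.
k = 163/170 = 0.958824.

k = 0.96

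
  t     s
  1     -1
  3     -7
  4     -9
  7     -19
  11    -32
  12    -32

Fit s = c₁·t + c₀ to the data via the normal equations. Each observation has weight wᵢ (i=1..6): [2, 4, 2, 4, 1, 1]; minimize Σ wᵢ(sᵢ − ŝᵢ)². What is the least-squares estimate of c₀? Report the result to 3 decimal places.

Compute the Gram sums: Σwᵢ·t·t = 531, Σwᵢ·t = 73, Σwᵢ·1 = 14.
Moment sums: Σwᵢ·t·s = -1426, Σwᵢ·s = -188.
Eliminating c₀: 14·(row 1) − 73·(row 2) gives 2105·c₁ = 14·(-1426) − 73·(-188) = -6240, so c₁ = -1248/421.
Then c₀ = ((-188) − 73·(-1248/421))/14 = 854/421.

c₀ = 2.029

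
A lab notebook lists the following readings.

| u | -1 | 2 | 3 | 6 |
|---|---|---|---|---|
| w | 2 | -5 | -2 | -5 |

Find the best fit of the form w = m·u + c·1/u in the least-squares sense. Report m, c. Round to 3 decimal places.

Sums needed: Σu·u = 50, Σu·1/u = 4, Σ1/u·1/u = 25/18.
For Mᵀw: Σu·w = -48, Σ1/u·w = -6.
Normal equations: [[50, 4]; [4, 25/18]]·[m, c]ᵀ = [-48, -6]ᵀ.
Determinant 50·(25/18) − 4² = 481/9.
m = ((-48)·(25/18) − 4·(-6))/(481/9) = -384/481; c = (50·(-6) − 4·(-48))/(481/9) = -972/481.

m = -0.798, c = -2.021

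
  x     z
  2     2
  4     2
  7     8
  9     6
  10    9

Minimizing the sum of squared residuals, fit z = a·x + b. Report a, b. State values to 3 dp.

a = 0.867, b = -0.150

The normal equations are: 250·a + 32·b = 212;  32·a + 5·b = 27.
Eliminating b: 5·(row 1) − 32·(row 2) gives 226·a = 5·212 − 32·27 = 196, so a = 98/113.
Then b = (27 − 32·(98/113))/5 = -17/113.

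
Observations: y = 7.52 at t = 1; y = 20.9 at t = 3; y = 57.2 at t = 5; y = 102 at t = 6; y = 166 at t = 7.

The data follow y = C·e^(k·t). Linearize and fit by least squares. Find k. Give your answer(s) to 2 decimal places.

k = 0.52

With ln yᵢ as the transformed response and tᵢ as the regressor:
Over the data: Σt = 22.0000, Σ(t)² = 120.0000, Σln y = 18.8408, Σt·ln y = 94.9033.
Normal system: [[120.0000, 22.0000]; [22.0000, 5]]·[k, ln C]ᵀ = [94.9033, 18.8408]ᵀ.
Solving (det = 116.0000): k = 0.51740, ln C = 1.49161.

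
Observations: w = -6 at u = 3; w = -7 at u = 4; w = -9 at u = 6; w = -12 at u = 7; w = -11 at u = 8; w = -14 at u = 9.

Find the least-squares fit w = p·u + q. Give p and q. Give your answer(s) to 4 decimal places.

Entries of AᵀA: Σu·u = 255, Σu = 37, Σ1 = 6.
And Σu·w = -398, Σw = -59.
Normal equations: [[255, 37]; [37, 6]]·[p, q]ᵀ = [-398, -59]ᵀ.
Δ = 255·6 − 37² = 161.
p = ((-398)·6 − 37·(-59))/161 = -205/161; q = (255·(-59) − 37·(-398))/161 = -319/161.

p = -1.2733, q = -1.9814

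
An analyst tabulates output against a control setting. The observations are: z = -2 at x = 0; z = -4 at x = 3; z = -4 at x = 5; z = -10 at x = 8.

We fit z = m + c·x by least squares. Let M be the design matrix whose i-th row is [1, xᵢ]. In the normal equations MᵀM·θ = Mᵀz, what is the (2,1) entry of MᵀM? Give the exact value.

Row 2 ↔ basis x, column 1 ↔ basis 1, so (MᵀM)_{2,1} = Σᵢ x = (0)·(1) + (3)·(1) + (5)·(1) + (8)·(1) = 16.

16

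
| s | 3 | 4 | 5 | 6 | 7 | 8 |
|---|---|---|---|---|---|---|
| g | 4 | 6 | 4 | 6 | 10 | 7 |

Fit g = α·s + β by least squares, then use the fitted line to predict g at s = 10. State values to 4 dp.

ĝ = 9.8952

Sums needed: Σs·s = 199, Σs = 33, Σ1 = 6.
Right-hand side: Σs·g = 218, Σg = 37.
Normal equations: [[199, 33]; [33, 6]]·[α, β]ᵀ = [218, 37]ᵀ.
det = 199·6 − 33² = 105.
α = (218·6 − 33·37)/105 = 29/35; β = (199·37 − 33·218)/105 = 169/105.
At s = 10: ĝ = (29/35)·(10) + (169/105)·(1) = 1039/105.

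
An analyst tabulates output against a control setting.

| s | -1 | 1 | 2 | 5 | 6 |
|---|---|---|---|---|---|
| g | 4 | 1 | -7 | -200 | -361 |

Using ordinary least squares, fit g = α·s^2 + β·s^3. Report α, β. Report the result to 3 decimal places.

With design matrix X, XᵀX = [[1939, 10933]; [10933, 62347]] and Xᵀg = [-18019, -103035]ᵀ.
Eliminating β: 62347·(row 1) − 10933·(row 2) gives 1360344·α = 62347·(-18019) − 10933·(-103035) = 3051062, so α = 1525531/680172.
Then β = ((-103035) − 10933·(1525531/680172))/62347 = -1391569/680172.

α = 2.243, β = -2.046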